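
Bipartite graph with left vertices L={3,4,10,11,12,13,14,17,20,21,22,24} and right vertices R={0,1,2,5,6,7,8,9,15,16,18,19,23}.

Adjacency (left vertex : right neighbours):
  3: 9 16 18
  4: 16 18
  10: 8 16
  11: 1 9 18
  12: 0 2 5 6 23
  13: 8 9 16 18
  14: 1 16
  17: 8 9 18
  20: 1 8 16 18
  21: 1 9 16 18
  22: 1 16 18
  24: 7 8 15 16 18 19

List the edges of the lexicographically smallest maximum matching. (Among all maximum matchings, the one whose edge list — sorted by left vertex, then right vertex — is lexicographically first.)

Lex-smallest maximum matching: {(3,9), (4,16), (10,8), (11,1), (12,0), (13,18), (24,7)}

|M| = 7 (so the lex-smallest maximum matching has 7 edges)
process left vertices in ascending order; for each, take the smallest-labelled available neighbour that still permits 7 edges overall, or leave it unmatched if none does
lex-smallest matching: {3-9, 4-16, 10-8, 11-1, 12-0, 13-18, 24-7}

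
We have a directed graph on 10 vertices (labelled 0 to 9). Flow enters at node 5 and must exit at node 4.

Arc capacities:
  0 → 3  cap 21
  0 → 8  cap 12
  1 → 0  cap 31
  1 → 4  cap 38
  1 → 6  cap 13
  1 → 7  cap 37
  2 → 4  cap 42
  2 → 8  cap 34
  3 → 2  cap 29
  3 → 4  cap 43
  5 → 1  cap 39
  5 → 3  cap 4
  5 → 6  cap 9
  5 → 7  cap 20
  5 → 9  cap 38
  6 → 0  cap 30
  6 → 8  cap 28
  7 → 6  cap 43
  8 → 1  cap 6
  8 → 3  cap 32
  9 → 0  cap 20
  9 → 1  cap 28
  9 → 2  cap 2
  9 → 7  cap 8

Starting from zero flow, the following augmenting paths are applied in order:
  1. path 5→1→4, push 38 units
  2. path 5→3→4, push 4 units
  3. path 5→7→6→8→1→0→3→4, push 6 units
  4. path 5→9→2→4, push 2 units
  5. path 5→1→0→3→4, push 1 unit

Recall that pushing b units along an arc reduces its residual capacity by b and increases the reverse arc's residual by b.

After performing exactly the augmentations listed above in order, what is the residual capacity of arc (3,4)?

Residual capacity of (3,4): 32

after path 1 (5→1→4, push 38): res(3,4)=43
after path 2 (5→3→4, push 4): res(3,4)=39
after path 3 (5→7→6→8→1→0→3→4, push 6): res(3,4)=33
after path 4 (5→9→2→4, push 2): res(3,4)=33
after path 5 (5→1→0→3→4, push 1): res(3,4)=32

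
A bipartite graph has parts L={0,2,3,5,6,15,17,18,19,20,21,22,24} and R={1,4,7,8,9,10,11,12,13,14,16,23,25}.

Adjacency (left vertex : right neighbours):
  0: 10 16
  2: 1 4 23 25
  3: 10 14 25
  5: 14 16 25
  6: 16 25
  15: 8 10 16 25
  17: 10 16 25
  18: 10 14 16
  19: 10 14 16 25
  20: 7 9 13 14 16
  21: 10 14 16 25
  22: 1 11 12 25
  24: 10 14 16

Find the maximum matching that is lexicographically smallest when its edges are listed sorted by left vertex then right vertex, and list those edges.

|M| = 8 (so the lex-smallest maximum matching has 8 edges)
process left vertices in ascending order; for each, take the smallest-labelled available neighbour that still permits 8 edges overall, or leave it unmatched if none does
lex-smallest matching: {0-10, 2-1, 3-14, 5-16, 6-25, 15-8, 20-7, 22-11}

Lex-smallest maximum matching: {(0,10), (2,1), (3,14), (5,16), (6,25), (15,8), (20,7), (22,11)}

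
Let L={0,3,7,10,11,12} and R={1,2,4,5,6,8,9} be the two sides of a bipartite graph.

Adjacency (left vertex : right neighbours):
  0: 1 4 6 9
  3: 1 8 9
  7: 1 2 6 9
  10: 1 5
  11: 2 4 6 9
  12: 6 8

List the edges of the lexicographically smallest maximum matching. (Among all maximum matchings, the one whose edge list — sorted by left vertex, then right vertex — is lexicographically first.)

|M| = 6 (so the lex-smallest maximum matching has 6 edges)
process left vertices in ascending order; for each, take the smallest-labelled available neighbour that still permits 6 edges overall, or leave it unmatched if none does
lex-smallest matching: {0-1, 3-8, 7-2, 10-5, 11-4, 12-6}

Lex-smallest maximum matching: {(0,1), (3,8), (7,2), (10,5), (11,4), (12,6)}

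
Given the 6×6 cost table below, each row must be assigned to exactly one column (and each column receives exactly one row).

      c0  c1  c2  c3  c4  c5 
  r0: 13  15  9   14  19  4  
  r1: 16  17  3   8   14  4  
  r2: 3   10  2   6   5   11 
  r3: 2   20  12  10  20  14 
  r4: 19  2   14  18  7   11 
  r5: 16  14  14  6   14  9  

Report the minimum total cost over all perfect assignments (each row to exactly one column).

Minimum assignment cost: 22

optimal assignment: row0→col5 (cost 4), row1→col2 (cost 3), row2→col4 (cost 5), row3→col0 (cost 2), row4→col1 (cost 2), row5→col3 (cost 6)
total = 4 + 3 + 5 + 2 + 2 + 6 = 22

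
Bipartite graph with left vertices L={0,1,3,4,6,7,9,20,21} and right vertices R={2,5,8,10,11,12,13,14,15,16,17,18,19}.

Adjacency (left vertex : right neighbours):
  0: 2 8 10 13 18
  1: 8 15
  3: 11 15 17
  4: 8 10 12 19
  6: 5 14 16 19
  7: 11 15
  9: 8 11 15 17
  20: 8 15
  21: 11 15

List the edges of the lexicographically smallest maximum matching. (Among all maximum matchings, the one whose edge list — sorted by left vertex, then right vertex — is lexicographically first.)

Lex-smallest maximum matching: {(0,2), (1,8), (3,11), (4,10), (6,5), (7,15), (9,17)}

|M| = 7 (so the lex-smallest maximum matching has 7 edges)
process left vertices in ascending order; for each, take the smallest-labelled available neighbour that still permits 7 edges overall, or leave it unmatched if none does
lex-smallest matching: {0-2, 1-8, 3-11, 4-10, 6-5, 7-15, 9-17}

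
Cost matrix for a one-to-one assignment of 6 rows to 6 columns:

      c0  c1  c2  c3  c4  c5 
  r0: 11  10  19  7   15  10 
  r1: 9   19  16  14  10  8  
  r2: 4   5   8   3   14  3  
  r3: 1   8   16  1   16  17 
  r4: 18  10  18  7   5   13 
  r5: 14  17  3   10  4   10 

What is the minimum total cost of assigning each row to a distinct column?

Minimum assignment cost: 29

optimal assignment: row0→col3 (cost 7), row1→col5 (cost 8), row2→col1 (cost 5), row3→col0 (cost 1), row4→col4 (cost 5), row5→col2 (cost 3)
total = 7 + 8 + 5 + 1 + 5 + 3 = 29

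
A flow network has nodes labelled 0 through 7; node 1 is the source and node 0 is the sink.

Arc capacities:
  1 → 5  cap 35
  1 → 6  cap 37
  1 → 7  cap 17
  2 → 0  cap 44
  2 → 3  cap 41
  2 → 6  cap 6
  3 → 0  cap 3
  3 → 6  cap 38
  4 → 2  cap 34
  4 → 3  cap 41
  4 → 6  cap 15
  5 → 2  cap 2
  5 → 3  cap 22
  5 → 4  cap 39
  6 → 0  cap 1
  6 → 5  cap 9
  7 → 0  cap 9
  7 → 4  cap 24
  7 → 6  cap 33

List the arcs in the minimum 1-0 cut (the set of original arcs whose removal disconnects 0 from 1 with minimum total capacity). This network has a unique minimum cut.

Min-cut arcs: {(3,0), (4,2), (5,2), (6,0), (7,0)} (total capacity 49)

augment #1: 1→6→0 push 1
augment #2: 1→7→0 push 9
augment #3: 1→5→2→0 push 2
augment #4: 1→5→3→0 push 3
augment #5: 1→5→4→2→0 push 30
augment #6: 1→7→4→2→0 push 4
max flow = 49; residual-reachable set from 1 gives S-side
cut edges (S→T): {(3,0), (4,2), (5,2), (6,0), (7,0)} total cap 49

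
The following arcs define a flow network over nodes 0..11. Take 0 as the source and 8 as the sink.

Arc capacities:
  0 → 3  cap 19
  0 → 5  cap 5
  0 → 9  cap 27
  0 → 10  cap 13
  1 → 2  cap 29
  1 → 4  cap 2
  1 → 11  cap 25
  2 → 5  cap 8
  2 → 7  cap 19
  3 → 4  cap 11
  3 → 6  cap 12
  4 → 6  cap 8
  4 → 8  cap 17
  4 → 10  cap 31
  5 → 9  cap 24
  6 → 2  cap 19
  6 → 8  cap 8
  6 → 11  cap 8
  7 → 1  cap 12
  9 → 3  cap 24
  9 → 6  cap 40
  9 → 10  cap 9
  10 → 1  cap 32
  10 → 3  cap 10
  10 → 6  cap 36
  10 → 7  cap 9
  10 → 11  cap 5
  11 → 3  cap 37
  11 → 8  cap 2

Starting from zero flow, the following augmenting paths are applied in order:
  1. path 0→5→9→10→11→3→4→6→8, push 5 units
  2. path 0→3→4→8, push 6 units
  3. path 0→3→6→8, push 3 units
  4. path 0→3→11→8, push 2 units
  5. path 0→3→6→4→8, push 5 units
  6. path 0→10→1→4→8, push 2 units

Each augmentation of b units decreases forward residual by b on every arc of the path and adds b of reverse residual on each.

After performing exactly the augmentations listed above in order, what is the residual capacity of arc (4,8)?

Residual capacity of (4,8): 4

after path 1 (0→5→9→10→11→3→4→6→8, push 5): res(4,8)=17
after path 2 (0→3→4→8, push 6): res(4,8)=11
after path 3 (0→3→6→8, push 3): res(4,8)=11
after path 4 (0→3→11→8, push 2): res(4,8)=11
after path 5 (0→3→6→4→8, push 5): res(4,8)=6
after path 6 (0→10→1→4→8, push 2): res(4,8)=4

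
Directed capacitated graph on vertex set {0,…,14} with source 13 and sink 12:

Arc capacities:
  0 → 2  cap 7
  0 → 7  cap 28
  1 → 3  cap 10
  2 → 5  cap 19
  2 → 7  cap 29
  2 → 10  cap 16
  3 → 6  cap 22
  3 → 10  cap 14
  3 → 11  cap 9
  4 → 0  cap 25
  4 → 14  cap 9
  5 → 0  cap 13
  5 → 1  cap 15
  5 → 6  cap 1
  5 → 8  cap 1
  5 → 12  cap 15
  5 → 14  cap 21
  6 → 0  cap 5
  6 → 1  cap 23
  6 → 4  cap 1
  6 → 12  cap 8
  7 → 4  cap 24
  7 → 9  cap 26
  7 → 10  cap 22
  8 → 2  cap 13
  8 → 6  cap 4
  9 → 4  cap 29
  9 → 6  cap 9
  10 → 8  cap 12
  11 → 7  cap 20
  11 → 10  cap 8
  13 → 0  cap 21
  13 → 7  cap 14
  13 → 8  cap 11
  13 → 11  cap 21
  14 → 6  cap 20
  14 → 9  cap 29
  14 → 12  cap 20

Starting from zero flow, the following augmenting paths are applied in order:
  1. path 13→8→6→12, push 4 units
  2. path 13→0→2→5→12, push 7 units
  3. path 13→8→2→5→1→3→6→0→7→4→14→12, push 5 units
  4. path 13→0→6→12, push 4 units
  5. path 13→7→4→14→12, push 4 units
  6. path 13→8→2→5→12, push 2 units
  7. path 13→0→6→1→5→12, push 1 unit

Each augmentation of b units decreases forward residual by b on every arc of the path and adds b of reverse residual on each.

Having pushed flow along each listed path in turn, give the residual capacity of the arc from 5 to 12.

after path 1 (13→8→6→12, push 4): res(5,12)=15
after path 2 (13→0→2→5→12, push 7): res(5,12)=8
after path 3 (13→8→2→5→1→3→6→0→7→4→14→12, push 5): res(5,12)=8
after path 4 (13→0→6→12, push 4): res(5,12)=8
after path 5 (13→7→4→14→12, push 4): res(5,12)=8
after path 6 (13→8→2→5→12, push 2): res(5,12)=6
after path 7 (13→0→6→1→5→12, push 1): res(5,12)=5

Residual capacity of (5,12): 5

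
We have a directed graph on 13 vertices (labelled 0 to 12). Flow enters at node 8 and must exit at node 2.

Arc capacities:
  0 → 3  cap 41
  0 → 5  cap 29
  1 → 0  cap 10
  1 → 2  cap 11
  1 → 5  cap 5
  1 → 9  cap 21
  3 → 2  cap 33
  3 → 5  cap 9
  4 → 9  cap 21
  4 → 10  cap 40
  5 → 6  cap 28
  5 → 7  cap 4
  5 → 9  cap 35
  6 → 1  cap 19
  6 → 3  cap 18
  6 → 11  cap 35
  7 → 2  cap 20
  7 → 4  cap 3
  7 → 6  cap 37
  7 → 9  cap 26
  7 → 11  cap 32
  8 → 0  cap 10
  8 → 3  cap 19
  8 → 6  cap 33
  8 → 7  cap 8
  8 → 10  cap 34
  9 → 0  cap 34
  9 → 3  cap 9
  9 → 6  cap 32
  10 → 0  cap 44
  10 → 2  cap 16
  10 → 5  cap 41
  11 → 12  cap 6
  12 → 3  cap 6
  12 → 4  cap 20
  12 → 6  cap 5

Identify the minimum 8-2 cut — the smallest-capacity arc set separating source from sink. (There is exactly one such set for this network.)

augment #1: 8→3→2 push 19
augment #2: 8→7→2 push 8
augment #3: 8→10→2 push 16
augment #4: 8→0→3→2 push 10
augment #5: 8→6→1→2 push 11
augment #6: 8→6→3→2 push 4
augment #7: 8→10→5→7→2 push 4
max flow = 72; residual-reachable set from 8 gives S-side
cut edges (S→T): {(1,2), (3,2), (5,7), (8,7), (10,2)} total cap 72

Min-cut arcs: {(1,2), (3,2), (5,7), (8,7), (10,2)} (total capacity 72)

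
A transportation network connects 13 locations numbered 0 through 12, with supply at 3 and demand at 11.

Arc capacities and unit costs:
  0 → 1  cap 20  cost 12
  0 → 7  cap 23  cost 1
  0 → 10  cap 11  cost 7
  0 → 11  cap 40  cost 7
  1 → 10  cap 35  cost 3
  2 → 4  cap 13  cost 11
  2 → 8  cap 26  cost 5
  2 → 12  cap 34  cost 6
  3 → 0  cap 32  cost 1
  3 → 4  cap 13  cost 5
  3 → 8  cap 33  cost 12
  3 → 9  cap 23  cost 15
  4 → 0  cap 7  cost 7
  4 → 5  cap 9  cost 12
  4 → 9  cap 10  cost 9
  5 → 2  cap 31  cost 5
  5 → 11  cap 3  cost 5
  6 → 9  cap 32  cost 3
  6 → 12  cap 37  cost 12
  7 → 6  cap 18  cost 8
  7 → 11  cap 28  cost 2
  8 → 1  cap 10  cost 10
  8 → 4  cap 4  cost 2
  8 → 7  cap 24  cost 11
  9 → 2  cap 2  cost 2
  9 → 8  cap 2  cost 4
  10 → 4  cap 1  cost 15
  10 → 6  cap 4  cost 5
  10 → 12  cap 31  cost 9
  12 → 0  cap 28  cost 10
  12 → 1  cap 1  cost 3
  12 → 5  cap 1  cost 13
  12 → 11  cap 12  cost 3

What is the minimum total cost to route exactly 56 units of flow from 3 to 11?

shortest-cost path #1: 3→0→7→11 push 23 @ unit cost 4 (adds 92)
shortest-cost path #2: 3→0→11 push 9 @ unit cost 8 (adds 72)
shortest-cost path #3: 3→4→0→11 push 7 @ unit cost 19 (adds 133)
shortest-cost path #4: 3→4→5→11 push 3 @ unit cost 22 (adds 66)
shortest-cost path #5: 3→8→7→11 push 5 @ unit cost 25 (adds 125)
shortest-cost path #6: 3→4→9→2→12→11 push 2 @ unit cost 25 (adds 50)
shortest-cost path #7: 3→8→7→0→11 push 7 @ unit cost 29 (adds 203)
total cost = 741

Minimum cost for 56 units: 741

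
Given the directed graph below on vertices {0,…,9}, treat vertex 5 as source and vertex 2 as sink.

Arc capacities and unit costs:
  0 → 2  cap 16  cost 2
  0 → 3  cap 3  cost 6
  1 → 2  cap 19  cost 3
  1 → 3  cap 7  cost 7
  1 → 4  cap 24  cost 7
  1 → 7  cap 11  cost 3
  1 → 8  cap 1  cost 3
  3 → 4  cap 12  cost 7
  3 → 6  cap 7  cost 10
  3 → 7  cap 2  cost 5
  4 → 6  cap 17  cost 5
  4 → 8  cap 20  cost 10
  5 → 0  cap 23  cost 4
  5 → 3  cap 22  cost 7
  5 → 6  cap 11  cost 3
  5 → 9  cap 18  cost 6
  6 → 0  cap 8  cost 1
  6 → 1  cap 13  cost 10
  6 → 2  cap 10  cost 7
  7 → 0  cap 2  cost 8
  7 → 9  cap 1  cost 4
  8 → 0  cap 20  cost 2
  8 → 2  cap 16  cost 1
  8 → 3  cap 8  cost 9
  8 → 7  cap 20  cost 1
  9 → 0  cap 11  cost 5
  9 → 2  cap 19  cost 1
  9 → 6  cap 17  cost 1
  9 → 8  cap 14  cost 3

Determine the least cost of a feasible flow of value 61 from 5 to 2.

shortest-cost path #1: 5→0→2 push 16 @ unit cost 6 (adds 96)
shortest-cost path #2: 5→9→2 push 18 @ unit cost 7 (adds 126)
shortest-cost path #3: 5→6→2 push 10 @ unit cost 10 (adds 100)
shortest-cost path #4: 5→6→1→2 push 1 @ unit cost 16 (adds 16)
shortest-cost path #5: 5→3→7→9→2 push 1 @ unit cost 17 (adds 17)
shortest-cost path #6: 5→3→4→8→2 push 12 @ unit cost 25 (adds 300)
shortest-cost path #7: 5→3→6→1→2 push 3 @ unit cost 30 (adds 90)
total cost = 745

Minimum cost for 61 units: 745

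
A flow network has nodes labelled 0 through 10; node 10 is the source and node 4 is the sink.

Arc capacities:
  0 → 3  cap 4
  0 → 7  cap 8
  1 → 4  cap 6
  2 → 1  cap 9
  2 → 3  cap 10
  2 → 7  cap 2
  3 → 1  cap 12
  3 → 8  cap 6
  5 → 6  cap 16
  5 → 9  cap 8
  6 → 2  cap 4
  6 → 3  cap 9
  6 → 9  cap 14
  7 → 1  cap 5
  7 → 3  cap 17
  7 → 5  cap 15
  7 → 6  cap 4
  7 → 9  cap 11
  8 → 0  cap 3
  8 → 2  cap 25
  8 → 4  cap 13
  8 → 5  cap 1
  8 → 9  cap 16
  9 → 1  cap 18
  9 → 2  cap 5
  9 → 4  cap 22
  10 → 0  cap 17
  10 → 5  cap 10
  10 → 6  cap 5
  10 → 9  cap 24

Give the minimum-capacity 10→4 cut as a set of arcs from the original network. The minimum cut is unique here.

Min-cut arcs: {(1,4), (3,8), (9,4)} (total capacity 34)

augment #1: 10→9→4 push 22
augment #2: 10→9→1→4 push 2
augment #3: 10→0→3→1→4 push 4
augment #4: 10→6→3→8→4 push 5
augment #5: 10→0→7→3→8→4 push 1
max flow = 34; residual-reachable set from 10 gives S-side
cut edges (S→T): {(1,4), (3,8), (9,4)} total cap 34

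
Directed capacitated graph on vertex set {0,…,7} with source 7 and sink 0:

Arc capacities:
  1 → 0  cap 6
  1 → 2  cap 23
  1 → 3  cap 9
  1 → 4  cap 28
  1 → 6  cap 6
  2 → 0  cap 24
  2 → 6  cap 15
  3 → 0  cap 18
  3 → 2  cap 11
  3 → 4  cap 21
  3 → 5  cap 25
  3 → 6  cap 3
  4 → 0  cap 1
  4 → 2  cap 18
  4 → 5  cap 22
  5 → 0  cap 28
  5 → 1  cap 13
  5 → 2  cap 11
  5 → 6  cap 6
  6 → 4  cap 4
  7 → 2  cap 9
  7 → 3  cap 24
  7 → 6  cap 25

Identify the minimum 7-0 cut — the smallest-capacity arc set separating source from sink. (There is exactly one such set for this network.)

Min-cut arcs: {(6,4), (7,2), (7,3)} (total capacity 37)

augment #1: 7→2→0 push 9
augment #2: 7→3→0 push 18
augment #3: 7→3→2→0 push 6
augment #4: 7→6→4→0 push 1
augment #5: 7→6→4→2→0 push 3
max flow = 37; residual-reachable set from 7 gives S-side
cut edges (S→T): {(6,4), (7,2), (7,3)} total cap 37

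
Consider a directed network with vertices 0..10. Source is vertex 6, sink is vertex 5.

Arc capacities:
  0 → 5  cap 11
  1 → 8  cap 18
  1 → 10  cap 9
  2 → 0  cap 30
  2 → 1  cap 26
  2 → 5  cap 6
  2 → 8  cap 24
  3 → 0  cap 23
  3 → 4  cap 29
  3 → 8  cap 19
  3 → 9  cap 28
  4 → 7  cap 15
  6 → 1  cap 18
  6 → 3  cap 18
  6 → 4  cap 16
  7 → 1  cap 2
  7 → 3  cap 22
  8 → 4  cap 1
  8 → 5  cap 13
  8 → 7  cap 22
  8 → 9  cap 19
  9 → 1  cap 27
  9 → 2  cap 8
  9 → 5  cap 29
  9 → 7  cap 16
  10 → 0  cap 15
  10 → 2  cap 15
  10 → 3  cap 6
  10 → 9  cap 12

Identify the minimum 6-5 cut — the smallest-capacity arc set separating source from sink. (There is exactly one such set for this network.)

Min-cut arcs: {(4,7), (6,1), (6,3)} (total capacity 51)

augment #1: 6→1→8→5 push 13
augment #2: 6→3→0→5 push 11
augment #3: 6→3→9→5 push 7
augment #4: 6→1→8→9→5 push 5
augment #5: 6→4→7→3→9→5 push 15
max flow = 51; residual-reachable set from 6 gives S-side
cut edges (S→T): {(4,7), (6,1), (6,3)} total cap 51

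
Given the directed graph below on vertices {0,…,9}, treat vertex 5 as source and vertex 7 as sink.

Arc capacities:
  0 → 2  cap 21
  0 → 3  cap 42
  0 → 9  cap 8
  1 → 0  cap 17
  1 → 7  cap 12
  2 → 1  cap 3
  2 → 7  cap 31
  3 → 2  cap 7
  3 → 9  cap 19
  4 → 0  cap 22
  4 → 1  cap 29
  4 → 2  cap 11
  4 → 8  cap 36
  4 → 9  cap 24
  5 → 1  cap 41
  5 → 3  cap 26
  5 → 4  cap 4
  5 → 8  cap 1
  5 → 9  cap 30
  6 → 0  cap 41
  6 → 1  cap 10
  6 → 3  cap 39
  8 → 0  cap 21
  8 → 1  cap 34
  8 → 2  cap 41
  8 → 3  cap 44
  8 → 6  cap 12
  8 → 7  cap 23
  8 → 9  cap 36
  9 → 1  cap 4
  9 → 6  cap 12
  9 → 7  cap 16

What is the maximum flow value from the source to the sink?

augment #1: 5→1→7 bottleneck 12, total now 12
augment #2: 5→8→7 bottleneck 1, total now 13
augment #3: 5→9→7 bottleneck 16, total now 29
augment #4: 5→3→2→7 bottleneck 7, total now 36
augment #5: 5→4→2→7 bottleneck 4, total now 40
augment #6: 5→1→0→2→7 bottleneck 17, total now 57
augment #7: 5→9→6→0→2→7 bottleneck 3, total now 60
augment #8: 5→9→6→0→2→4→8→7 bottleneck 1, total now 61

Maximum flow value: 61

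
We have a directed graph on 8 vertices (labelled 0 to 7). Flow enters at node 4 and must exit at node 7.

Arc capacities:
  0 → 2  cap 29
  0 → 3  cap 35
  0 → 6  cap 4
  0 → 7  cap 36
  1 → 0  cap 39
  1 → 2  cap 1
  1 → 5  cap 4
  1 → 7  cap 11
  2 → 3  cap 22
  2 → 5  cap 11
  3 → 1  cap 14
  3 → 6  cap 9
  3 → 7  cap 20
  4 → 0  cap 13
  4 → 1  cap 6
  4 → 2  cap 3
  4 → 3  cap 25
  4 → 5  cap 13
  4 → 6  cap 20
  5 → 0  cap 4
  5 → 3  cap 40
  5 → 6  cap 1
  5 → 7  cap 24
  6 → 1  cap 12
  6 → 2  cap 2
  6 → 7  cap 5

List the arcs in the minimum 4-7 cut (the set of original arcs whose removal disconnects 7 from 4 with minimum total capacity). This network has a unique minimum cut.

Min-cut arcs: {(4,0), (4,1), (4,2), (4,3), (4,5), (6,1), (6,2), (6,7)} (total capacity 79)

augment #1: 4→0→7 push 13
augment #2: 4→1→7 push 6
augment #3: 4→3→7 push 20
augment #4: 4→5→7 push 13
augment #5: 4→6→7 push 5
augment #6: 4→2→5→7 push 3
augment #7: 4→3→1→7 push 5
augment #8: 4→6→1→0→7 push 12
augment #9: 4→6→2→5→7 push 2
max flow = 79; residual-reachable set from 4 gives S-side
cut edges (S→T): {(4,0), (4,1), (4,2), (4,3), (4,5), (6,1), (6,2), (6,7)} total cap 79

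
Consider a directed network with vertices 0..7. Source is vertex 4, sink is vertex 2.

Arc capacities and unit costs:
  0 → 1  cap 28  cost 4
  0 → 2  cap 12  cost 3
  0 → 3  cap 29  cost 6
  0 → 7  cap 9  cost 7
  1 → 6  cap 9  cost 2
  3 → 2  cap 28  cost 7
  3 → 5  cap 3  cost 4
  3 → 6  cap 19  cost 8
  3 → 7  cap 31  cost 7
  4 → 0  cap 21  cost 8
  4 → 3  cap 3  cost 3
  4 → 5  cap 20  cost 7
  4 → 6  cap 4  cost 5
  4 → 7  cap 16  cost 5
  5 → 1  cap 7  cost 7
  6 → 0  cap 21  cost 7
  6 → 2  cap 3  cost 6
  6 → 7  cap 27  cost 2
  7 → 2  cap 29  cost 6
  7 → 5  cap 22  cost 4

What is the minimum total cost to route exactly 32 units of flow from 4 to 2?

Minimum cost for 32 units: 349

shortest-cost path #1: 4→3→2 push 3 @ unit cost 10 (adds 30)
shortest-cost path #2: 4→6→2 push 3 @ unit cost 11 (adds 33)
shortest-cost path #3: 4→7→2 push 16 @ unit cost 11 (adds 176)
shortest-cost path #4: 4→0→2 push 10 @ unit cost 11 (adds 110)
total cost = 349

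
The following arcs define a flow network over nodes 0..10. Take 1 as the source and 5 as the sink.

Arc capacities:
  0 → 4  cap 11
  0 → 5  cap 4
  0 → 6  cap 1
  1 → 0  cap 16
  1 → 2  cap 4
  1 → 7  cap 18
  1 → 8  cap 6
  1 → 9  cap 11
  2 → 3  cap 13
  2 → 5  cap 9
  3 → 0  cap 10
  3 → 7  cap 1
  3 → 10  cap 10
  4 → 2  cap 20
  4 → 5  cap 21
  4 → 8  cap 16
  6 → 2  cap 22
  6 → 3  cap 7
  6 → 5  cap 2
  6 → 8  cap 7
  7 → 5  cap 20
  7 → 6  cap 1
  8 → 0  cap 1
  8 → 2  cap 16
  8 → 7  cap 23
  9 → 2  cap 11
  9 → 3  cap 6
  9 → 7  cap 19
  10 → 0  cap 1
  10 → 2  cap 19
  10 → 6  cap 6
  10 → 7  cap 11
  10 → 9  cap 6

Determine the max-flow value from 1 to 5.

Maximum flow value: 46

augment #1: 1→0→5 bottleneck 4, total now 4
augment #2: 1→2→5 bottleneck 4, total now 8
augment #3: 1→7→5 bottleneck 18, total now 26
augment #4: 1→0→4→5 bottleneck 11, total now 37
augment #5: 1→0→6→5 bottleneck 1, total now 38
augment #6: 1→8→2→5 bottleneck 5, total now 43
augment #7: 1→8→7→5 bottleneck 1, total now 44
augment #8: 1→9→7→5 bottleneck 1, total now 45
augment #9: 1→9→7→6→5 bottleneck 1, total now 46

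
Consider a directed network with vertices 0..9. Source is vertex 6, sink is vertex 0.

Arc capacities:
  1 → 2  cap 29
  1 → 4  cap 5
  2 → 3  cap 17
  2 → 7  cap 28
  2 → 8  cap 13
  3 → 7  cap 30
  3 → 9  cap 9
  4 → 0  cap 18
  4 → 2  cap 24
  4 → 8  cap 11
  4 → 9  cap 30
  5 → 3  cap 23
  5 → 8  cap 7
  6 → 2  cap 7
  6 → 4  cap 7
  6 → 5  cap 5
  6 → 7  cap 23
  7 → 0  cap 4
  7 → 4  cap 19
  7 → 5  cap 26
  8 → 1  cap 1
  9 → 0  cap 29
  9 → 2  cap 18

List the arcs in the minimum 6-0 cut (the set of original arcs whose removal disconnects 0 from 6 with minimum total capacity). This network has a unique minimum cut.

augment #1: 6→4→0 push 7
augment #2: 6→7→0 push 4
augment #3: 6→7→4→0 push 11
augment #4: 6→2→3→9→0 push 7
augment #5: 6→5→3→9→0 push 2
augment #6: 6→7→4→9→0 push 8
augment #7: 6→5→8→1→4→9→0 push 1
max flow = 40; residual-reachable set from 6 gives S-side
cut edges (S→T): {(3,9), (6,4), (7,0), (7,4), (8,1)} total cap 40

Min-cut arcs: {(3,9), (6,4), (7,0), (7,4), (8,1)} (total capacity 40)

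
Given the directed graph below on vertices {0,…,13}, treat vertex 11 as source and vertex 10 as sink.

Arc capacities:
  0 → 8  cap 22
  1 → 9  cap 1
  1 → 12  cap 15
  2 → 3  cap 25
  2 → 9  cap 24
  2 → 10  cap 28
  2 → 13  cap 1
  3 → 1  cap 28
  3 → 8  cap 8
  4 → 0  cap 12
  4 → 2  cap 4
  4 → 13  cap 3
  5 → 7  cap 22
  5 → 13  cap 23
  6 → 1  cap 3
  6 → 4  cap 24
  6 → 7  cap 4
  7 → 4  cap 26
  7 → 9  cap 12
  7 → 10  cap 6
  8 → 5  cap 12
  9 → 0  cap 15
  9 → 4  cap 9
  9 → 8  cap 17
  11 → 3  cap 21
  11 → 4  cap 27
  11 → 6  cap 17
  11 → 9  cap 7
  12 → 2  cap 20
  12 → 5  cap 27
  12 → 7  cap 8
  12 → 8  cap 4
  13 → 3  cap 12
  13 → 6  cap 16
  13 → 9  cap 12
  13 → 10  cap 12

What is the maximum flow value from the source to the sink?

augment #1: 11→4→2→10 bottleneck 4, total now 4
augment #2: 11→4→13→10 bottleneck 3, total now 7
augment #3: 11→6→7→10 bottleneck 4, total now 11
augment #4: 11→3→1→12→2→10 bottleneck 15, total now 26
augment #5: 11→3→8→5→7→10 bottleneck 2, total now 28
augment #6: 11→3→8→5→13→10 bottleneck 4, total now 32
augment #7: 11→9→8→5→13→10 bottleneck 5, total now 37

Maximum flow value: 37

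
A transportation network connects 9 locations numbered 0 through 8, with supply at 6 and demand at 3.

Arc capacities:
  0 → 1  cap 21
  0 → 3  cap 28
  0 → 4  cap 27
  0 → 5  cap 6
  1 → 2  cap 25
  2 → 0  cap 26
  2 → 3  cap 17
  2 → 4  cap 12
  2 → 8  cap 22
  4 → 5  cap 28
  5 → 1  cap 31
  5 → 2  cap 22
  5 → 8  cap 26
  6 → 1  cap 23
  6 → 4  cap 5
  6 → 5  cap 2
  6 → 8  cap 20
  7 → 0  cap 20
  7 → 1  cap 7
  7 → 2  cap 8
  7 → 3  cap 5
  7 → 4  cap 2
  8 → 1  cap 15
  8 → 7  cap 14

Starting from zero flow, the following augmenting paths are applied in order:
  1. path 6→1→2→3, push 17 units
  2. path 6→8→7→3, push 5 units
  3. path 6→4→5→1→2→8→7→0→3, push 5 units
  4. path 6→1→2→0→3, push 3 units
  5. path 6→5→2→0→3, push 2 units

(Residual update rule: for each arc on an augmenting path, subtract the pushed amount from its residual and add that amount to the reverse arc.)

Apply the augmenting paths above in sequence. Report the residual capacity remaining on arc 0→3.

after path 1 (6→1→2→3, push 17): res(0,3)=28
after path 2 (6→8→7→3, push 5): res(0,3)=28
after path 3 (6→4→5→1→2→8→7→0→3, push 5): res(0,3)=23
after path 4 (6→1→2→0→3, push 3): res(0,3)=20
after path 5 (6→5→2→0→3, push 2): res(0,3)=18

Residual capacity of (0,3): 18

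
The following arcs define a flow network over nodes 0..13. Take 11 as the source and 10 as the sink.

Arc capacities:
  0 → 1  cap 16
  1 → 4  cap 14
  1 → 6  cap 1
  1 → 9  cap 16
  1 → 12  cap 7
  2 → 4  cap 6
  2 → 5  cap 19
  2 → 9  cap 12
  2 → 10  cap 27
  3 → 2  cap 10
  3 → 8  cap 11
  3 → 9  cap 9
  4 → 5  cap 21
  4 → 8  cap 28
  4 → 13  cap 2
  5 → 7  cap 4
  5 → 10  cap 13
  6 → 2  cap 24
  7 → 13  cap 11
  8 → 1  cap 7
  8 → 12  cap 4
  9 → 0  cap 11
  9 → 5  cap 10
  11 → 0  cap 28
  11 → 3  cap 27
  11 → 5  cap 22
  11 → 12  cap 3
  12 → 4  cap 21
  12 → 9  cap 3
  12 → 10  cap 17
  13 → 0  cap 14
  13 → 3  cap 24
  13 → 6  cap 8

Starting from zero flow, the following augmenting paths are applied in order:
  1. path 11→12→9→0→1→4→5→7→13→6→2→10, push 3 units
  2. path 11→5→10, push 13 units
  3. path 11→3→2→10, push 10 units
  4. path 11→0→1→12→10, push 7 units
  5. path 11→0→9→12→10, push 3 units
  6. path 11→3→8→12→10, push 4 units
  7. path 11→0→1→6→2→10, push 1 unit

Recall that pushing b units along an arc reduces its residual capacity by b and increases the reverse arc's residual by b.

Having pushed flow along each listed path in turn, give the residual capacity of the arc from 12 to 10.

Residual capacity of (12,10): 3

after path 1 (11→12→9→0→1→4→5→7→13→6→2→10, push 3): res(12,10)=17
after path 2 (11→5→10, push 13): res(12,10)=17
after path 3 (11→3→2→10, push 10): res(12,10)=17
after path 4 (11→0→1→12→10, push 7): res(12,10)=10
after path 5 (11→0→9→12→10, push 3): res(12,10)=7
after path 6 (11→3→8→12→10, push 4): res(12,10)=3
after path 7 (11→0→1→6→2→10, push 1): res(12,10)=3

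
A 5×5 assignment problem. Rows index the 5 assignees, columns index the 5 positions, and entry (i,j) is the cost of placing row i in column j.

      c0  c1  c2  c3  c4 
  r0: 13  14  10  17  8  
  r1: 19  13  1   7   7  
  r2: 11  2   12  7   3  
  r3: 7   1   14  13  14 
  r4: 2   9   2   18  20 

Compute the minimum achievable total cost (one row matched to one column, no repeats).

optimal assignment: row0→col4 (cost 8), row1→col2 (cost 1), row2→col3 (cost 7), row3→col1 (cost 1), row4→col0 (cost 2)
total = 8 + 1 + 7 + 1 + 2 = 19

Minimum assignment cost: 19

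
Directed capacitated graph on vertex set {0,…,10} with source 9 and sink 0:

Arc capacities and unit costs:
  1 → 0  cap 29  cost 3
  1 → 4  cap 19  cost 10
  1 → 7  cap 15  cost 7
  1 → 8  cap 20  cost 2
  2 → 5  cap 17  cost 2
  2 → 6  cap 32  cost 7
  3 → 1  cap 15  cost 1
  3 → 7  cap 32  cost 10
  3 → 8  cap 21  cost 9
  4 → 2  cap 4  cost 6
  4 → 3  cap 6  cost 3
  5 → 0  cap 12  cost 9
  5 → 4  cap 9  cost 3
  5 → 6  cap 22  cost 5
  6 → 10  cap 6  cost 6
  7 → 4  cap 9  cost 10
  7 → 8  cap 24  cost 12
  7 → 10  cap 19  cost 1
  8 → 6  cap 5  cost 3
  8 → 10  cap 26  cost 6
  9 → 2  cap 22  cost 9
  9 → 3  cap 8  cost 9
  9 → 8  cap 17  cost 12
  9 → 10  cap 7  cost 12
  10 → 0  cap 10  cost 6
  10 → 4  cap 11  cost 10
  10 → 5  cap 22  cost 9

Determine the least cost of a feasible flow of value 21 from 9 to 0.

Minimum cost for 21 units: 350

shortest-cost path #1: 9→3→1→0 push 8 @ unit cost 13 (adds 104)
shortest-cost path #2: 9→10→0 push 7 @ unit cost 18 (adds 126)
shortest-cost path #3: 9→2→5→0 push 6 @ unit cost 20 (adds 120)
total cost = 350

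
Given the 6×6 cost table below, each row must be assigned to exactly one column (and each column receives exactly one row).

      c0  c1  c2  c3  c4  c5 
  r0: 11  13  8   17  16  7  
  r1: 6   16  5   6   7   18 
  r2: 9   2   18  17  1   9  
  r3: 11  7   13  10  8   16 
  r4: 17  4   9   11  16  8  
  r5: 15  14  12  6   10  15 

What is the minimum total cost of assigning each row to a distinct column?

Minimum assignment cost: 34

optimal assignment: row0→col5 (cost 7), row1→col2 (cost 5), row2→col4 (cost 1), row3→col0 (cost 11), row4→col1 (cost 4), row5→col3 (cost 6)
total = 7 + 5 + 1 + 11 + 4 + 6 = 34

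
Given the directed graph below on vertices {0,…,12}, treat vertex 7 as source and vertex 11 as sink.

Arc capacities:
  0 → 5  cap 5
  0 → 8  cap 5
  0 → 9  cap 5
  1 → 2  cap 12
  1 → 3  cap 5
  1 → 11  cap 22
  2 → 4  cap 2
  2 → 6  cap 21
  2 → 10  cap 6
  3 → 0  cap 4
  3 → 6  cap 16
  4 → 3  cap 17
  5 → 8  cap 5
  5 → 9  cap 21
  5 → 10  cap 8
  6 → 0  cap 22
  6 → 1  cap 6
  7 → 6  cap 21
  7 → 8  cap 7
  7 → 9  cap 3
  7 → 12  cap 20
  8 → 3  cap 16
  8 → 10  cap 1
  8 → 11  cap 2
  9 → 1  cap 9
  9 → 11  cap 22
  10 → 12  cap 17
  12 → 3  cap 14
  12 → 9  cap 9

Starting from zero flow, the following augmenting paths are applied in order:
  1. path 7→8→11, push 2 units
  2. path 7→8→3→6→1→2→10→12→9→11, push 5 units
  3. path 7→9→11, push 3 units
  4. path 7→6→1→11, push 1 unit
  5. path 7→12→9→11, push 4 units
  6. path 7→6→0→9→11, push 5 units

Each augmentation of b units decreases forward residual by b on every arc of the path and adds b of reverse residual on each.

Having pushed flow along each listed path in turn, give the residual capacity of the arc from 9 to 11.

Residual capacity of (9,11): 5

after path 1 (7→8→11, push 2): res(9,11)=22
after path 2 (7→8→3→6→1→2→10→12→9→11, push 5): res(9,11)=17
after path 3 (7→9→11, push 3): res(9,11)=14
after path 4 (7→6→1→11, push 1): res(9,11)=14
after path 5 (7→12→9→11, push 4): res(9,11)=10
after path 6 (7→6→0→9→11, push 5): res(9,11)=5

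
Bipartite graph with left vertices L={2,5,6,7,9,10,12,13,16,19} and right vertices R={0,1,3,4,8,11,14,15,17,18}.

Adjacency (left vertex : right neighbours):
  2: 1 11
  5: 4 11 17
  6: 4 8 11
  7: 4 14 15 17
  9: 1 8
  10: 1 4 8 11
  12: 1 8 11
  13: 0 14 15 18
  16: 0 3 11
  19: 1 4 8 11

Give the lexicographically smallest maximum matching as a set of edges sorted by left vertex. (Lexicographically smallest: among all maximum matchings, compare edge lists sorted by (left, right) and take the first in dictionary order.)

|M| = 8 (so the lex-smallest maximum matching has 8 edges)
process left vertices in ascending order; for each, take the smallest-labelled available neighbour that still permits 8 edges overall, or leave it unmatched if none does
lex-smallest matching: {2-1, 5-17, 6-4, 7-14, 9-8, 10-11, 13-0, 16-3}

Lex-smallest maximum matching: {(2,1), (5,17), (6,4), (7,14), (9,8), (10,11), (13,0), (16,3)}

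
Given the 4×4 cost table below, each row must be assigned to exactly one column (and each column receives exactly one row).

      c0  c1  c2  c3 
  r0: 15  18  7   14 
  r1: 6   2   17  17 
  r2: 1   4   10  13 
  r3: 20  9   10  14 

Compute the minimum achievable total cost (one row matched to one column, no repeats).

Minimum assignment cost: 24

optimal assignment: row0→col2 (cost 7), row1→col1 (cost 2), row2→col0 (cost 1), row3→col3 (cost 14)
total = 7 + 2 + 1 + 14 = 24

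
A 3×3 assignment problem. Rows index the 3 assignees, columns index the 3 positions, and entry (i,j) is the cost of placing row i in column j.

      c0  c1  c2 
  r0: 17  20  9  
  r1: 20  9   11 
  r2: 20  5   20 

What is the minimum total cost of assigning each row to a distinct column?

Minimum assignment cost: 33

optimal assignment: row0→col0 (cost 17), row1→col2 (cost 11), row2→col1 (cost 5)
total = 17 + 11 + 5 = 33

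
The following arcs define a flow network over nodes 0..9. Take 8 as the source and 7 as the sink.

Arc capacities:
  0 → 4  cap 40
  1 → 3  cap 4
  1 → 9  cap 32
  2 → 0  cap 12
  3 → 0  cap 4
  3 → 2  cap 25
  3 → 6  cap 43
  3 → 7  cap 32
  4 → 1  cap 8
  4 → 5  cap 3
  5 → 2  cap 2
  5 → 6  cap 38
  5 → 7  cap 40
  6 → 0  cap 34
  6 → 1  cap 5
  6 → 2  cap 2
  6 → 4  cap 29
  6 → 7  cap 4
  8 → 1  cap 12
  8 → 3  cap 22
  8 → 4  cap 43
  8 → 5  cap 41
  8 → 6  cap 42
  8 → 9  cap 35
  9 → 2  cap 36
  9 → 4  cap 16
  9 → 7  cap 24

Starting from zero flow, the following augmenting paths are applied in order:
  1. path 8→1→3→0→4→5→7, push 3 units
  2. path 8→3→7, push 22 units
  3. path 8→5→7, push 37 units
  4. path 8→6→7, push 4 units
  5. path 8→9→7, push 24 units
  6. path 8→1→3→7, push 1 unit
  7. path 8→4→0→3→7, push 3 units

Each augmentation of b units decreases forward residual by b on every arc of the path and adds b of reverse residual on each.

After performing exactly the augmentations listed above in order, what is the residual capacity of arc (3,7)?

Residual capacity of (3,7): 6

after path 1 (8→1→3→0→4→5→7, push 3): res(3,7)=32
after path 2 (8→3→7, push 22): res(3,7)=10
after path 3 (8→5→7, push 37): res(3,7)=10
after path 4 (8→6→7, push 4): res(3,7)=10
after path 5 (8→9→7, push 24): res(3,7)=10
after path 6 (8→1→3→7, push 1): res(3,7)=9
after path 7 (8→4→0→3→7, push 3): res(3,7)=6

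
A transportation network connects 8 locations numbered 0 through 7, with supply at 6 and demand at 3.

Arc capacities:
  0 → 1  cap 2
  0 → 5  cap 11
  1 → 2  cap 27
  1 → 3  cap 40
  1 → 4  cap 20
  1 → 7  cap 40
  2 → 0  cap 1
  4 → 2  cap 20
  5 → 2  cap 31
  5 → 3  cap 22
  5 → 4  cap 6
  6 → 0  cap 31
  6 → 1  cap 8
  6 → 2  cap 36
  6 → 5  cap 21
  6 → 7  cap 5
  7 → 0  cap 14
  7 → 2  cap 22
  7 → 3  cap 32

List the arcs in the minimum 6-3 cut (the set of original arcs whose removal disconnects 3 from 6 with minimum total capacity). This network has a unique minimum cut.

Min-cut arcs: {(0,1), (5,3), (6,1), (6,7)} (total capacity 37)

augment #1: 6→1→3 push 8
augment #2: 6→5→3 push 21
augment #3: 6→7→3 push 5
augment #4: 6→0→1→3 push 2
augment #5: 6→0→5→3 push 1
max flow = 37; residual-reachable set from 6 gives S-side
cut edges (S→T): {(0,1), (5,3), (6,1), (6,7)} total cap 37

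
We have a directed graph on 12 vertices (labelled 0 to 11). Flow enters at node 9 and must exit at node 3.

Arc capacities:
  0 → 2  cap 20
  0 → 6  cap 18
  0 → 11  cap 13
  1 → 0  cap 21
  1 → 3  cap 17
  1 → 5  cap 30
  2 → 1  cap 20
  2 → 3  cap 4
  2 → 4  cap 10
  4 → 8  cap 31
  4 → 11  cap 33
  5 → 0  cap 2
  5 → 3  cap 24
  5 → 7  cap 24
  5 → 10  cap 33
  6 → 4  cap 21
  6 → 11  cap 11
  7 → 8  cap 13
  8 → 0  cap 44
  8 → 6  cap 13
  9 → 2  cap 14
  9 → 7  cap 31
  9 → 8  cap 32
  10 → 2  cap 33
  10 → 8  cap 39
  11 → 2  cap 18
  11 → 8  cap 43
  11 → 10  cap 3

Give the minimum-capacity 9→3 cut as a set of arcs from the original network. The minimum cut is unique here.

Min-cut arcs: {(2,1), (2,3)} (total capacity 24)

augment #1: 9→2→3 push 4
augment #2: 9→2→1→3 push 10
augment #3: 9→8→0→2→1→3 push 7
augment #4: 9→8→0→2→1→5→3 push 3
max flow = 24; residual-reachable set from 9 gives S-side
cut edges (S→T): {(2,1), (2,3)} total cap 24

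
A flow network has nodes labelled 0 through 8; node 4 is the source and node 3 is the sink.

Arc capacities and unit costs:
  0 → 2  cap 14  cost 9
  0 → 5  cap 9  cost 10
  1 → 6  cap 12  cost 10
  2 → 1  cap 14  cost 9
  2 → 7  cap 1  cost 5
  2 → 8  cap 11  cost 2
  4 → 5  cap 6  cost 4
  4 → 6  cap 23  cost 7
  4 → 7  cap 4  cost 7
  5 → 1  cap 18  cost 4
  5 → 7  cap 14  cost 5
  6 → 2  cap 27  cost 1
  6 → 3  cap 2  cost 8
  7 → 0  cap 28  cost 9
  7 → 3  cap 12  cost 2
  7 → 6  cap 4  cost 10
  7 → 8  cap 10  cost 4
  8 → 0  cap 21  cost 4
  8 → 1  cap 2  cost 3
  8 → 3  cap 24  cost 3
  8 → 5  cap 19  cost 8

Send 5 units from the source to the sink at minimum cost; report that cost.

Minimum cost for 5 units: 47

shortest-cost path #1: 4→7→3 push 4 @ unit cost 9 (adds 36)
shortest-cost path #2: 4→5→7→3 push 1 @ unit cost 11 (adds 11)
total cost = 47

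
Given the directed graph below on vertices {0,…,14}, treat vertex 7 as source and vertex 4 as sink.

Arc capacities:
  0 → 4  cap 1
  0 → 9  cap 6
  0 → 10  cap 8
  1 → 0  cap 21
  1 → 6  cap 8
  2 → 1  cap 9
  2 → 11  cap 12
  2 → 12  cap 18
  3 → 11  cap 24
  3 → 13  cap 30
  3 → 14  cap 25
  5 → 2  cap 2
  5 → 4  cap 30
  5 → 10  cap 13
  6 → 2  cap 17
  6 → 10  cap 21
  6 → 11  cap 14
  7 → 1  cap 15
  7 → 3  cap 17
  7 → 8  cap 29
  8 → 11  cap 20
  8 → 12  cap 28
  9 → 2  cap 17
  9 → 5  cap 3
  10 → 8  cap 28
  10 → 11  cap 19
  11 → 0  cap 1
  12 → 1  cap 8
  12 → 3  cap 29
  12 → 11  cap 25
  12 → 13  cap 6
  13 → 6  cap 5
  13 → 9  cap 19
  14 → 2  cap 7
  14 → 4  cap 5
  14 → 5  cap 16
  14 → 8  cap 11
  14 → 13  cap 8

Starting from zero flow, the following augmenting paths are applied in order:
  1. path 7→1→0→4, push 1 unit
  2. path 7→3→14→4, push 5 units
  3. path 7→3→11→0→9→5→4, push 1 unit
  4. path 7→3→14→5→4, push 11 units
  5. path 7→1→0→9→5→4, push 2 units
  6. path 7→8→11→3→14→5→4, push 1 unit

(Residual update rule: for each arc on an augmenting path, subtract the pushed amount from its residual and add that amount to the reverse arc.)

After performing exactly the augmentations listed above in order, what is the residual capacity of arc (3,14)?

after path 1 (7→1→0→4, push 1): res(3,14)=25
after path 2 (7→3→14→4, push 5): res(3,14)=20
after path 3 (7→3→11→0→9→5→4, push 1): res(3,14)=20
after path 4 (7→3→14→5→4, push 11): res(3,14)=9
after path 5 (7→1→0→9→5→4, push 2): res(3,14)=9
after path 6 (7→8→11→3→14→5→4, push 1): res(3,14)=8

Residual capacity of (3,14): 8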